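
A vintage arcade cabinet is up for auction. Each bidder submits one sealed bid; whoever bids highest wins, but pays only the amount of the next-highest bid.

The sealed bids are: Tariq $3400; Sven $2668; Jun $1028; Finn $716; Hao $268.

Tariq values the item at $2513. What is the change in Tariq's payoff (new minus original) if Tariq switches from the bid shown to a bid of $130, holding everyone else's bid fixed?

The highest bid among the other bidders is $2668; Tariq's bid doesn't change that.
Original bid $3400: Tariq is highest, pays the top rival bid $2668; payoff $2513 − $2668 = −$155.
Alternative bid $130: Tariq is not highest (top rival bid is $2668); payoff $0.
Change in payoff = $0 − (−$155) = $155.

$155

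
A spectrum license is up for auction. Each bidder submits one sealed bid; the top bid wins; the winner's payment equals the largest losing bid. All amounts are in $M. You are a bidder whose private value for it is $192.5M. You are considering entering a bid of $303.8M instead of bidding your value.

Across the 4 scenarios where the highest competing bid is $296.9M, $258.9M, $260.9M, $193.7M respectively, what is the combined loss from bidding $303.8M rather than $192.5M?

$240.4M

The deviation costs you only when the competing bid falls strictly between $192.5M and $303.8M; elsewhere both bids give the same outcome.
$296.9M: truthful payoff $0M, deviation payoff −$104.4M → loss $104.4M.
$258.9M: truthful payoff $0M, deviation payoff −$66.4M → loss $66.4M.
$260.9M: truthful payoff $0M, deviation payoff −$68.4M → loss $68.4M.
$193.7M: truthful payoff $0M, deviation payoff −$1.2M → loss $1.2M.
Total loss = $104.4M + $66.4M + $68.4M + $1.2M = $240.4M.
Because the price is fixed by the runner-up's bid, deviating from your value can only change a good outcome into a bad one — never the reverse.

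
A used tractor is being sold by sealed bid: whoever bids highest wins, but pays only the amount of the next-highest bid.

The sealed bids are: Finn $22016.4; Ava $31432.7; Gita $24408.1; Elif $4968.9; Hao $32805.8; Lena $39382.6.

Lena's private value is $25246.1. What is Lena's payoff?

Highest bid: Lena at $39382.6, so Lena wins.
Second-highest bid: Hao at $32805.8 — that is the price the winner pays.
Lena's payoff = value − price = $25246.1 − $32805.8 = −$7559.7.

−$7559.7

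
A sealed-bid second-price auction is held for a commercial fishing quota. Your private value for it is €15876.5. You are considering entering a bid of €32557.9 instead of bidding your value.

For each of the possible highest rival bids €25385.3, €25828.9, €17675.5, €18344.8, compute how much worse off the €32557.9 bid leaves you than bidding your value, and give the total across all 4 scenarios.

€23728.5

The deviation costs you only when the competing bid falls strictly between €15876.5 and €32557.9; elsewhere both bids give the same outcome.
€25385.3: truthful payoff €0, deviation payoff −€9508.8 → loss €9508.8.
€25828.9: truthful payoff €0, deviation payoff −€9952.4 → loss €9952.4.
€17675.5: truthful payoff €0, deviation payoff −€1799 → loss €1799.
€18344.8: truthful payoff €0, deviation payoff −€2468.3 → loss €2468.3.
Total loss = €9508.8 + €9952.4 + €1799 + €2468.3 = €23728.5.
Because the price is fixed by the runner-up's bid, deviating from your value can only change a good outcome into a bad one — never the reverse.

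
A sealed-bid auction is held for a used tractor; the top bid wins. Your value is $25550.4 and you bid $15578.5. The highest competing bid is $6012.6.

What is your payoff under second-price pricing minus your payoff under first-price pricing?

You have the highest bid, so you win under either rule.
Second-price: pay $6012.6 → payoff $19537.8.
First-price: pay your own bid $15578.5 → payoff $9971.9.
Difference = $19537.8 − ($9971.9) = $9565.9.

$9565.9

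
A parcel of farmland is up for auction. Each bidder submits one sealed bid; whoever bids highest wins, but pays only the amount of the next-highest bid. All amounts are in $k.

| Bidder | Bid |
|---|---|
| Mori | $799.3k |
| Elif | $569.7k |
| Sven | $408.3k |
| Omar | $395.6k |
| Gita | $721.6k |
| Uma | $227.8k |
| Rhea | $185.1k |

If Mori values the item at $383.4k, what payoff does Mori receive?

Highest bid: Mori at $799.3k, so Mori wins.
Second-highest bid: Gita at $721.6k — that is the price the winner pays.
Mori's payoff = value − price = $383.4k − $721.6k = −$338.2k.

−$338.2k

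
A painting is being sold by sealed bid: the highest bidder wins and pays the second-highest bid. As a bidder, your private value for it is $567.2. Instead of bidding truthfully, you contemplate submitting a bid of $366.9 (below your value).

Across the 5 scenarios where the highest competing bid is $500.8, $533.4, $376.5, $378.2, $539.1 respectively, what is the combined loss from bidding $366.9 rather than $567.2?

The deviation costs you only when the competing bid falls strictly between $366.9 and $567.2; elsewhere both bids give the same outcome.
$500.8: truthful payoff $66.4, deviation payoff $0 → loss $66.4.
$533.4: truthful payoff $33.8, deviation payoff $0 → loss $33.8.
$376.5: truthful payoff $190.7, deviation payoff $0 → loss $190.7.
$378.2: truthful payoff $189, deviation payoff $0 → loss $189.
$539.1: truthful payoff $28.1, deviation payoff $0 → loss $28.1.
Total loss = $66.4 + $33.8 + $190.7 + $189 + $28.1 = $508.
In a second-price auction your bid sets only whether you win, not what you pay, so bidding your true value is weakly dominant.

$508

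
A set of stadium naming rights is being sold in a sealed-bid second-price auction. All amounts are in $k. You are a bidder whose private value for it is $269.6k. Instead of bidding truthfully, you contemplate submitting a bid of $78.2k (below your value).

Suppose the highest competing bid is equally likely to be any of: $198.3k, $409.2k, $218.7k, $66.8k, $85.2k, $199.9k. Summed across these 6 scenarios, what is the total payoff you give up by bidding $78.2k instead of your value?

$376.3k

The deviation costs you only when the competing bid falls strictly between $78.2k and $269.6k; elsewhere both bids give the same outcome.
$198.3k: truthful payoff $71.3k, deviation payoff $0k → loss $71.3k.
$409.2k: outcomes coincide → loss $0k.
$218.7k: truthful payoff $50.9k, deviation payoff $0k → loss $50.9k.
$66.8k: outcomes coincide → loss $0k.
$85.2k: truthful payoff $184.4k, deviation payoff $0k → loss $184.4k.
$199.9k: truthful payoff $69.7k, deviation payoff $0k → loss $69.7k.
Total loss = $71.3k + $50.9k + $184.4k + $69.7k = $376.3k.
Truthful bidding weakly dominates here: raising your bid can only win items priced above your value, and lowering it can only forfeit items priced below.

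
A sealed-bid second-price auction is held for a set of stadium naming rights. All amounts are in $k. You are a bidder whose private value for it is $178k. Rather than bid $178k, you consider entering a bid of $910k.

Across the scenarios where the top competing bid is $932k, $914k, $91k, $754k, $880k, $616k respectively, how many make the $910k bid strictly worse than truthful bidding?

3

The deviation hurts exactly when the highest competing bid lies strictly between $178k and $910k — overbidding then wins at a price above your value.
$932k: above both → same outcome either way.
$914k: above both → same outcome either way.
$91k: below both → same outcome either way.
$754k: inside the interval → strictly worse (loss $576k).
$880k: inside the interval → strictly worse (loss $702k).
$616k: inside the interval → strictly worse (loss $438k).
Count: 3.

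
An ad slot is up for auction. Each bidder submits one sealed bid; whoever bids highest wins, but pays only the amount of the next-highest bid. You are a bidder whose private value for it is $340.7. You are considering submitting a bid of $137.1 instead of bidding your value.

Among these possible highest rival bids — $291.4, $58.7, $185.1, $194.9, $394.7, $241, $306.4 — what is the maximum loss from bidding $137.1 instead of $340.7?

$155.6

$291.4: truthful gives $49.3, deviation gives $0 → loss $49.3.
$58.7: same outcome either way → loss $0.
$185.1: truthful gives $155.6, deviation gives $0 → loss $155.6.
$194.9: truthful gives $145.8, deviation gives $0 → loss $145.8.
$394.7: same outcome either way → loss $0.
$241: truthful gives $99.7, deviation gives $0 → loss $99.7.
$306.4: truthful gives $34.3, deviation gives $0 → loss $34.3.
Maximum loss: $155.6.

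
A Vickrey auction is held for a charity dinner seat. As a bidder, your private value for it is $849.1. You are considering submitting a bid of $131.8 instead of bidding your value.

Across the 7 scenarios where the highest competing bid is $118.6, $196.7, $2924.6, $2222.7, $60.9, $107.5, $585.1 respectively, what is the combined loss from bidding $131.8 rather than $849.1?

$916.4

The deviation costs you only when the competing bid falls strictly between $131.8 and $849.1; elsewhere both bids give the same outcome.
$118.6: outcomes coincide → loss $0.
$196.7: truthful payoff $652.4, deviation payoff $0 → loss $652.4.
$2924.6: outcomes coincide → loss $0.
$2222.7: outcomes coincide → loss $0.
$60.9: outcomes coincide → loss $0.
$107.5: outcomes coincide → loss $0.
$585.1: truthful payoff $264, deviation payoff $0 → loss $264.
Total loss = $652.4 + $264 = $916.4.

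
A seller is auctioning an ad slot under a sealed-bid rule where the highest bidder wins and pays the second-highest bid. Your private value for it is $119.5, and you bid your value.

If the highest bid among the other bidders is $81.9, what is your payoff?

$37.6

Your bid $119.5 exceeds the highest competing bid $81.9, so you win.
In a second-price auction the winner pays the second-highest bid, $81.9.
Payoff = value − price = $119.5 − $81.9 = $37.6.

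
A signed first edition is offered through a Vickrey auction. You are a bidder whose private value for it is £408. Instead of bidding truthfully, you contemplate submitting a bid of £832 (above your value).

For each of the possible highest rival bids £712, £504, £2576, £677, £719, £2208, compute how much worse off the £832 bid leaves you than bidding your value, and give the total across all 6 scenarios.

£980

The deviation costs you only when the competing bid falls strictly between £408 and £832; elsewhere both bids give the same outcome.
£712: truthful payoff £0, deviation payoff −£304 → loss £304.
£504: truthful payoff £0, deviation payoff −£96 → loss £96.
£2576: outcomes coincide → loss £0.
£677: truthful payoff £0, deviation payoff −£269 → loss £269.
£719: truthful payoff £0, deviation payoff −£311 → loss £311.
£2208: outcomes coincide → loss £0.
Total loss = £304 + £96 + £269 + £311 = £980.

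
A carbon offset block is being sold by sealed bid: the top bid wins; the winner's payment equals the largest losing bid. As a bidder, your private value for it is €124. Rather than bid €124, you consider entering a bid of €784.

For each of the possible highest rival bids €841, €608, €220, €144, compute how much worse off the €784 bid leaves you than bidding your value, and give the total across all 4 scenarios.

€600

The deviation costs you only when the competing bid falls strictly between €124 and €784; elsewhere both bids give the same outcome.
€841: outcomes coincide → loss €0.
€608: truthful payoff €0, deviation payoff −€484 → loss €484.
€220: truthful payoff €0, deviation payoff −€96 → loss €96.
€144: truthful payoff €0, deviation payoff −€20 → loss €20.
Total loss = €484 + €96 + €20 = €600.
In a second-price auction your bid sets only whether you win, not what you pay, so bidding your true value is weakly dominant.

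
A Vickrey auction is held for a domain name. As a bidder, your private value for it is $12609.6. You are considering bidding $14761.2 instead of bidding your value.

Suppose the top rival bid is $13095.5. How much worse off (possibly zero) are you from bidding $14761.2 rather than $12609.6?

$485.9

Bidding your value $12609.6: you lose (since $12609.6 < $13095.5). Payoff $0.
Bidding $14761.2: you win and pay $13095.5. Payoff $12609.6 − $13095.5 = −$485.9.
The competing bid $13095.5 lies between your value and your inflated bid, so overbidding wins an item priced above your value.
Loss from deviating = $0 − (−$485.9) = $485.9.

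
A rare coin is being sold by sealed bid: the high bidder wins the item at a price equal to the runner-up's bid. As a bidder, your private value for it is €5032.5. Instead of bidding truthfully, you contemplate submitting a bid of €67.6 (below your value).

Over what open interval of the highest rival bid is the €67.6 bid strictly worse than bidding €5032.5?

(€67.6, €5032.5)

If the competing bid is below €67.6, both bids win at the same price — no difference.
If it is above €5032.5, both bids lose — no difference.
If it lies strictly between €67.6 and €5032.5, bidding your value wins at a price below your value (positive payoff) while bidding €67.6 loses (payoff 0).
So the deviation strictly hurts on the open interval (€67.6, €5032.5).
In a second-price auction your bid sets only whether you win, not what you pay, so bidding your true value is weakly dominant.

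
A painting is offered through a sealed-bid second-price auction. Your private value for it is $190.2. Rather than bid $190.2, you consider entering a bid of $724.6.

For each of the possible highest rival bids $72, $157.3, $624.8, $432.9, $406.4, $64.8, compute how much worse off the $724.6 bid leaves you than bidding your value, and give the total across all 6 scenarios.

$893.5

The deviation costs you only when the competing bid falls strictly between $190.2 and $724.6; elsewhere both bids give the same outcome.
$72: outcomes coincide → loss $0.
$157.3: outcomes coincide → loss $0.
$624.8: truthful payoff $0, deviation payoff −$434.6 → loss $434.6.
$432.9: truthful payoff $0, deviation payoff −$242.7 → loss $242.7.
$406.4: truthful payoff $0, deviation payoff −$216.2 → loss $216.2.
$64.8: outcomes coincide → loss $0.
Total loss = $434.6 + $242.7 + $216.2 = $893.5.
Truthful bidding weakly dominates here: raising your bid can only win items priced above your value, and lowering it can only forfeit items priced below.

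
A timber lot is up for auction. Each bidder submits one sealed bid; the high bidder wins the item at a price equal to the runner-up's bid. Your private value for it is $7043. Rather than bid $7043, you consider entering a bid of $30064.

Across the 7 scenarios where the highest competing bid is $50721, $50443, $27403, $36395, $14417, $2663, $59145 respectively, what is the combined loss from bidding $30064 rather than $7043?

The deviation costs you only when the competing bid falls strictly between $7043 and $30064; elsewhere both bids give the same outcome.
$50721: outcomes coincide → loss $0.
$50443: outcomes coincide → loss $0.
$27403: truthful payoff $0, deviation payoff −$20360 → loss $20360.
$36395: outcomes coincide → loss $0.
$14417: truthful payoff $0, deviation payoff −$7374 → loss $7374.
$2663: outcomes coincide → loss $0.
$59145: outcomes coincide → loss $0.
Total loss = $20360 + $7374 = $27734.

$27734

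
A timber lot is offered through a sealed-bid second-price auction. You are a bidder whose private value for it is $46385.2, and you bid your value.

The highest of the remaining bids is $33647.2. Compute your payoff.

Your bid $46385.2 exceeds the highest competing bid $33647.2, so you win.
In a second-price auction the winner pays the second-highest bid, $33647.2.
Payoff = value − price = $46385.2 − $33647.2 = $12738.

$12738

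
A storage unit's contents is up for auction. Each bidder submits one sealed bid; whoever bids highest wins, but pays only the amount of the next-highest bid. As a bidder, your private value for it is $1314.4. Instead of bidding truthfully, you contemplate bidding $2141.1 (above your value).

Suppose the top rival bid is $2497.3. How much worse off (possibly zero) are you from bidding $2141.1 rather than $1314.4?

$0

Bidding your value $1314.4: you lose (since $1314.4 < $2497.3). Payoff $0.
Bidding $2141.1: you lose. Payoff $0.
Difference = $0 − $0 = $0; both bids lead to the same outcome because the competing bid is above both your value and your alternative bid.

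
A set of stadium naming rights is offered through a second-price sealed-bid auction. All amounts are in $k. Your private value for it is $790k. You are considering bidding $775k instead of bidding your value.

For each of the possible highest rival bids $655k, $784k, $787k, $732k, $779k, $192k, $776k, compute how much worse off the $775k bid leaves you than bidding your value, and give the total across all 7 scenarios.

The deviation costs you only when the competing bid falls strictly between $775k and $790k; elsewhere both bids give the same outcome.
$655k: outcomes coincide → loss $0k.
$784k: truthful payoff $6k, deviation payoff $0k → loss $6k.
$787k: truthful payoff $3k, deviation payoff $0k → loss $3k.
$732k: outcomes coincide → loss $0k.
$779k: truthful payoff $11k, deviation payoff $0k → loss $11k.
$192k: outcomes coincide → loss $0k.
$776k: truthful payoff $14k, deviation payoff $0k → loss $14k.
Total loss = $6k + $3k + $11k + $14k = $34k.

$34k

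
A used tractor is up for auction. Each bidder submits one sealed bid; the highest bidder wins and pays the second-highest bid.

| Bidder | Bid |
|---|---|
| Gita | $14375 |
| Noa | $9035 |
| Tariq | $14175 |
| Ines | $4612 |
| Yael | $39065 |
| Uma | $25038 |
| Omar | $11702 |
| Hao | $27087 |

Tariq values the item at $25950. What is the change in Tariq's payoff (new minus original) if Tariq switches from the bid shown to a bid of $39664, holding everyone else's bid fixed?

The highest bid among the other bidders is $39065; Tariq's bid doesn't change that.
Original bid $14175: Tariq is not highest (top rival bid is $39065); payoff $0.
Alternative bid $39664: Tariq is highest, pays the top rival bid $39065; payoff $25950 − $39065 = −$13115.
Change in payoff = −$13115 − ($0) = −$13115.

−$13115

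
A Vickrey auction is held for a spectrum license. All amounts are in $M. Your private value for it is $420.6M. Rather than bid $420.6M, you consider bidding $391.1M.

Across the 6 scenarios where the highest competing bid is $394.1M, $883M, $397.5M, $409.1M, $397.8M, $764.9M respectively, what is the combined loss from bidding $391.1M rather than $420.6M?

$83.9M

The deviation costs you only when the competing bid falls strictly between $391.1M and $420.6M; elsewhere both bids give the same outcome.
$394.1M: truthful payoff $26.5M, deviation payoff $0M → loss $26.5M.
$883M: outcomes coincide → loss $0M.
$397.5M: truthful payoff $23.1M, deviation payoff $0M → loss $23.1M.
$409.1M: truthful payoff $11.5M, deviation payoff $0M → loss $11.5M.
$397.8M: truthful payoff $22.8M, deviation payoff $0M → loss $22.8M.
$764.9M: outcomes coincide → loss $0M.
Total loss = $26.5M + $23.1M + $11.5M + $22.8M = $83.9M.
Truthful bidding weakly dominates here: raising your bid can only win items priced above your value, and lowering it can only forfeit items priced below.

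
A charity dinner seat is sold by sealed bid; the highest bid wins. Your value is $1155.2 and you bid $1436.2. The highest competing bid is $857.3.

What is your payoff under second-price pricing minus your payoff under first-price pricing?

You have the highest bid, so you win under either rule.
Second-price: pay $857.3 → payoff $297.9.
First-price: pay your own bid $1436.2 → payoff −$281.
Difference = $297.9 − (−$281) = $578.9.

$578.9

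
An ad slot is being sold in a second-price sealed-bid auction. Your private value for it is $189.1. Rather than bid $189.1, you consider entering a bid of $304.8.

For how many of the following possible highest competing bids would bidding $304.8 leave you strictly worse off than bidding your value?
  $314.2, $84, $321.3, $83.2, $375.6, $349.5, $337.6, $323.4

0

The deviation hurts exactly when the highest competing bid lies strictly between $189.1 and $304.8 — overbidding then wins at a price above your value.
$314.2: above both → same outcome either way.
$84: below both → same outcome either way.
$321.3: above both → same outcome either way.
$83.2: below both → same outcome either way.
$375.6: above both → same outcome either way.
$349.5: above both → same outcome either way.
$337.6: above both → same outcome either way.
$323.4: above both → same outcome either way.
Count: 0.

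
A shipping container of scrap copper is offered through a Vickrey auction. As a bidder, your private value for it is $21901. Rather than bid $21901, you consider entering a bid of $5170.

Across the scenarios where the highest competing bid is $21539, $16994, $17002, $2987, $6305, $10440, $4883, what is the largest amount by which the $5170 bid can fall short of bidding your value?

$15596

$21539: truthful gives $362, deviation gives $0 → loss $362.
$16994: truthful gives $4907, deviation gives $0 → loss $4907.
$17002: truthful gives $4899, deviation gives $0 → loss $4899.
$2987: same outcome either way → loss $0.
$6305: truthful gives $15596, deviation gives $0 → loss $15596.
$10440: truthful gives $11461, deviation gives $0 → loss $11461.
$4883: same outcome either way → loss $0.
Maximum loss: $15596.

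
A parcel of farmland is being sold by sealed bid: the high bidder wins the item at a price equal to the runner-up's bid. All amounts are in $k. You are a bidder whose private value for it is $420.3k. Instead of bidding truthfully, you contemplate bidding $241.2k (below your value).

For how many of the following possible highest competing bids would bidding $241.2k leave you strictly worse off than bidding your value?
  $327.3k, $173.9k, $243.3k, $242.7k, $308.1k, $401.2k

5

The deviation hurts exactly when the highest competing bid lies strictly between $241.2k and $420.3k — underbidding then forfeits a profitable win.
$327.3k: inside the interval → strictly worse (loss $93k).
$173.9k: below both → same outcome either way.
$243.3k: inside the interval → strictly worse (loss $177k).
$242.7k: inside the interval → strictly worse (loss $177.6k).
$308.1k: inside the interval → strictly worse (loss $112.2k).
$401.2k: inside the interval → strictly worse (loss $19.1k).
Count: 5.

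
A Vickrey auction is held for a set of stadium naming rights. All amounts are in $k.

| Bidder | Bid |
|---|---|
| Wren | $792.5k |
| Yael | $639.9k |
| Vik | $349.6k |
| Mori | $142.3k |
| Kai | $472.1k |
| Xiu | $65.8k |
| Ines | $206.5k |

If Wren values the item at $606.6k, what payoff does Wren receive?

Highest bid: Wren at $792.5k, so Wren wins.
Second-highest bid: Yael at $639.9k — that is the price the winner pays.
Wren's payoff = value − price = $606.6k − $639.9k = −$33.3k.

−$33.3k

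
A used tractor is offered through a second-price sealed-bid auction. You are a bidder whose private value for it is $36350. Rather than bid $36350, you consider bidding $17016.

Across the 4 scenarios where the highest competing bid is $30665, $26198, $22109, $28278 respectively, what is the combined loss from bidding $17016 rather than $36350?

$38150

The deviation costs you only when the competing bid falls strictly between $17016 and $36350; elsewhere both bids give the same outcome.
$30665: truthful payoff $5685, deviation payoff $0 → loss $5685.
$26198: truthful payoff $10152, deviation payoff $0 → loss $10152.
$22109: truthful payoff $14241, deviation payoff $0 → loss $14241.
$28278: truthful payoff $8072, deviation payoff $0 → loss $8072.
Total loss = $5685 + $10152 + $14241 + $8072 = $38150.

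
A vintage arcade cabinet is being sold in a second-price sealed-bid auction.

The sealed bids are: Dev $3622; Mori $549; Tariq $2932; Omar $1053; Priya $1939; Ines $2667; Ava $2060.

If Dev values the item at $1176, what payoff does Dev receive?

−$1756

Highest bid: Dev at $3622, so Dev wins.
Second-highest bid: Tariq at $2932 — that is the price the winner pays.
Dev's payoff = value − price = $1176 − $2932 = −$1756.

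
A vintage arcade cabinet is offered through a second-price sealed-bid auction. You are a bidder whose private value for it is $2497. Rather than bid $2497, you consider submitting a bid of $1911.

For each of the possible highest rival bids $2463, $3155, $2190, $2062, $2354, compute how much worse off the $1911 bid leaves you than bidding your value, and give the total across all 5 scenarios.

The deviation costs you only when the competing bid falls strictly between $1911 and $2497; elsewhere both bids give the same outcome.
$2463: truthful payoff $34, deviation payoff $0 → loss $34.
$3155: outcomes coincide → loss $0.
$2190: truthful payoff $307, deviation payoff $0 → loss $307.
$2062: truthful payoff $435, deviation payoff $0 → loss $435.
$2354: truthful payoff $143, deviation payoff $0 → loss $143.
Total loss = $34 + $307 + $435 + $143 = $919.

$919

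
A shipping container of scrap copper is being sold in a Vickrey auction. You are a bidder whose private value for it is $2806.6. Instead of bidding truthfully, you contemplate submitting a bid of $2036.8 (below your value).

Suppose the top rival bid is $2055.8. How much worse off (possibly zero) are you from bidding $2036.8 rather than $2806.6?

Bidding your value $2806.6: you win (since $2806.6 > $2055.8) and pay $2055.8. Payoff $750.8.
Bidding $2036.8: you lose. Payoff $0.
The competing bid $2055.8 lies between your shaded bid and your value, so underbidding forfeits an item you could have won at a profitable price.
Loss from deviating = $750.8 − ($0) = $750.8.

$750.8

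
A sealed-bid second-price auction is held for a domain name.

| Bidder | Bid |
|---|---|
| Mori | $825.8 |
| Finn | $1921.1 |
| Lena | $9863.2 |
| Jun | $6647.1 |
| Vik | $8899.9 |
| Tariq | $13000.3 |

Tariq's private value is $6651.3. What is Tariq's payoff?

−$3211.9

Highest bid: Tariq at $13000.3, so Tariq wins.
Second-highest bid: Lena at $9863.2 — that is the price the winner pays.
Tariq's payoff = value − price = $6651.3 − $9863.2 = −$3211.9.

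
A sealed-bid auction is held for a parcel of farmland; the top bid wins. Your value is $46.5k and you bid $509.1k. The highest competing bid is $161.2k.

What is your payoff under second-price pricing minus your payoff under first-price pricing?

$347.9k

You have the highest bid, so you win under either rule.
Second-price: pay $161.2k → payoff −$114.7k.
First-price: pay your own bid $509.1k → payoff −$462.6k.
Difference = −$114.7k − (−$462.6k) = $347.9k.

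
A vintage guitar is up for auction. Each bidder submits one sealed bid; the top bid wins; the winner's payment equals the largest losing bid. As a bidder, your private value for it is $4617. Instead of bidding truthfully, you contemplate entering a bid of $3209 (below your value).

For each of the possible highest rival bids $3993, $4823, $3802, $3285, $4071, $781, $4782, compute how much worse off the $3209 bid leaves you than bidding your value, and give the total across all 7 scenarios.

$3317

The deviation costs you only when the competing bid falls strictly between $3209 and $4617; elsewhere both bids give the same outcome.
$3993: truthful payoff $624, deviation payoff $0 → loss $624.
$4823: outcomes coincide → loss $0.
$3802: truthful payoff $815, deviation payoff $0 → loss $815.
$3285: truthful payoff $1332, deviation payoff $0 → loss $1332.
$4071: truthful payoff $546, deviation payoff $0 → loss $546.
$781: outcomes coincide → loss $0.
$4782: outcomes coincide → loss $0.
Total loss = $624 + $815 + $1332 + $546 = $3317.
Truthful bidding weakly dominates here: raising your bid can only win items priced above your value, and lowering it can only forfeit items priced below.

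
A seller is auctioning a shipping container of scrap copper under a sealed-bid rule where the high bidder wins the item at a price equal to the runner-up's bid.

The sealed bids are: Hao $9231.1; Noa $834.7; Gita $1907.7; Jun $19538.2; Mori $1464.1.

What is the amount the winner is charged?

Highest bid: Jun at $19538.2, so Jun wins.
Second-highest bid: Hao at $9231.1 — that is the price the winner pays.

$9231.1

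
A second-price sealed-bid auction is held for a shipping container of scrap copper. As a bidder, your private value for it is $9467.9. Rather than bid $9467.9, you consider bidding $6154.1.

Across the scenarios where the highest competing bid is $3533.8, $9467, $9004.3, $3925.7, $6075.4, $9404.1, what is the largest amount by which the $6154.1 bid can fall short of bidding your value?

$3533.8: same outcome either way → loss $0.
$9467: truthful gives $0.9, deviation gives $0 → loss $0.9.
$9004.3: truthful gives $463.6, deviation gives $0 → loss $463.6.
$3925.7: same outcome either way → loss $0.
$6075.4: same outcome either way → loss $0.
$9404.1: truthful gives $63.8, deviation gives $0 → loss $63.8.
Maximum loss: $463.6.

$463.6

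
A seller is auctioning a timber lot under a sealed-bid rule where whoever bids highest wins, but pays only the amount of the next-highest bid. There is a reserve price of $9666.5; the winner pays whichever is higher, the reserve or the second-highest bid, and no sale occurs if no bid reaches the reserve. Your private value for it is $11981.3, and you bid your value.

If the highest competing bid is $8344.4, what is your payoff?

$2314.8

Your bid $11981.3 is the highest and exceeds the reserve.
Price = max(second-highest bid, reserve) = max($8344.4, $9666.5) = $9666.5.
Payoff = $11981.3 − $9666.5 = $2314.8.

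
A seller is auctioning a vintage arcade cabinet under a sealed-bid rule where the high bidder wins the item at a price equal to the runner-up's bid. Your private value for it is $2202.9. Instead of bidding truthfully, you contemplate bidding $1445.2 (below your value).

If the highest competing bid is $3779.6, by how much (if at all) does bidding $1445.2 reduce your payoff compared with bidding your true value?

Bidding your value $2202.9: you lose (since $2202.9 < $3779.6). Payoff $0.
Bidding $1445.2: you lose. Payoff $0.
Difference = $0 − $0 = $0; both bids lead to the same outcome because the competing bid is above both your value and your alternative bid.

$0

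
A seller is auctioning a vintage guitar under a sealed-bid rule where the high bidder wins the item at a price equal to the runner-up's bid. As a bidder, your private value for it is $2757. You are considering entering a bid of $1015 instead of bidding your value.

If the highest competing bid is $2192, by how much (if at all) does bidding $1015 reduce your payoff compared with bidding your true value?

$565

Bidding your value $2757: you win (since $2757 > $2192) and pay $2192. Payoff $565.
Bidding $1015: you lose. Payoff $0.
The competing bid $2192 lies between your shaded bid and your value, so underbidding forfeits an item you could have won at a profitable price.
Loss from deviating = $565 − ($0) = $565.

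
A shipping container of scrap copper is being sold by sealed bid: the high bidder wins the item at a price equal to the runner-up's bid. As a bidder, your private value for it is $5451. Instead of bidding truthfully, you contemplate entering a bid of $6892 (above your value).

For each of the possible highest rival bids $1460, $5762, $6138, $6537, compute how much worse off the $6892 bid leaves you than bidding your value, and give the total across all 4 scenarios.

$2084

The deviation costs you only when the competing bid falls strictly between $5451 and $6892; elsewhere both bids give the same outcome.
$1460: outcomes coincide → loss $0.
$5762: truthful payoff $0, deviation payoff −$311 → loss $311.
$6138: truthful payoff $0, deviation payoff −$687 → loss $687.
$6537: truthful payoff $0, deviation payoff −$1086 → loss $1086.
Total loss = $311 + $687 + $1086 = $2084.
Because the price is fixed by the runner-up's bid, deviating from your value can only change a good outcome into a bad one — never the reverse.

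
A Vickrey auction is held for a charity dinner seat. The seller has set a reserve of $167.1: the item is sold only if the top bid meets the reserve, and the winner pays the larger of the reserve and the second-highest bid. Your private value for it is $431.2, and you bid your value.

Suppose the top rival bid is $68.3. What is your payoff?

Your bid $431.2 is the highest and exceeds the reserve.
Price = max(second-highest bid, reserve) = max($68.3, $167.1) = $167.1.
Payoff = $431.2 − $167.1 = $264.1.

$264.1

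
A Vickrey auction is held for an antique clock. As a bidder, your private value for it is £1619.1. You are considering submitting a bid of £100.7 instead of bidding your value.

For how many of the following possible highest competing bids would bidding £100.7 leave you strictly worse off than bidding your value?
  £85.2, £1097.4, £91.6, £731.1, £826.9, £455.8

4

The deviation hurts exactly when the highest competing bid lies strictly between £100.7 and £1619.1 — underbidding then forfeits a profitable win.
£85.2: below both → same outcome either way.
£1097.4: inside the interval → strictly worse (loss £521.7).
£91.6: below both → same outcome either way.
£731.1: inside the interval → strictly worse (loss £888).
£826.9: inside the interval → strictly worse (loss £792.2).
£455.8: inside the interval → strictly worse (loss £1163.3).
Count: 4.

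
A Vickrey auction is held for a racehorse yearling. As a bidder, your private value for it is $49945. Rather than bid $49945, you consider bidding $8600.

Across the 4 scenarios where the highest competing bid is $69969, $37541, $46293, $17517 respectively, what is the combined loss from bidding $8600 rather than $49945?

The deviation costs you only when the competing bid falls strictly between $8600 and $49945; elsewhere both bids give the same outcome.
$69969: outcomes coincide → loss $0.
$37541: truthful payoff $12404, deviation payoff $0 → loss $12404.
$46293: truthful payoff $3652, deviation payoff $0 → loss $3652.
$17517: truthful payoff $32428, deviation payoff $0 → loss $32428.
Total loss = $12404 + $3652 + $32428 = $48484.
Because the price is fixed by the runner-up's bid, deviating from your value can only change a good outcome into a bad one — never the reverse.

$48484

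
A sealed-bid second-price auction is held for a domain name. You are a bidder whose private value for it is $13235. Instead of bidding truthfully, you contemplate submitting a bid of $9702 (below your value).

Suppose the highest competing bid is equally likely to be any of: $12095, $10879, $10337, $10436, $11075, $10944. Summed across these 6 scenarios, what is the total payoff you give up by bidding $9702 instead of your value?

$13644

The deviation costs you only when the competing bid falls strictly between $9702 and $13235; elsewhere both bids give the same outcome.
$12095: truthful payoff $1140, deviation payoff $0 → loss $1140.
$10879: truthful payoff $2356, deviation payoff $0 → loss $2356.
$10337: truthful payoff $2898, deviation payoff $0 → loss $2898.
$10436: truthful payoff $2799, deviation payoff $0 → loss $2799.
$11075: truthful payoff $2160, deviation payoff $0 → loss $2160.
$10944: truthful payoff $2291, deviation payoff $0 → loss $2291.
Total loss = $1140 + $2356 + $2898 + $2799 + $2160 + $2291 = $13644.
Because the price is fixed by the runner-up's bid, deviating from your value can only change a good outcome into a bad one — never the reverse.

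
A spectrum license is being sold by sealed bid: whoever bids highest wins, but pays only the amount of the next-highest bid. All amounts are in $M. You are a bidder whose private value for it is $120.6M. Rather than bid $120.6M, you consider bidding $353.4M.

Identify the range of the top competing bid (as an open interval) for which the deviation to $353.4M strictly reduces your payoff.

If the competing bid is below $120.6M, both bids win at the same price — no difference.
If it is above $353.4M, both bids lose — no difference.
If it lies strictly between $120.6M and $353.4M, bidding your value loses (payoff 0) while bidding $353.4M wins at a price above your value (payoff negative).
So the deviation strictly hurts on the open interval ($120.6M, $353.4M).

($120.6M, $353.4M)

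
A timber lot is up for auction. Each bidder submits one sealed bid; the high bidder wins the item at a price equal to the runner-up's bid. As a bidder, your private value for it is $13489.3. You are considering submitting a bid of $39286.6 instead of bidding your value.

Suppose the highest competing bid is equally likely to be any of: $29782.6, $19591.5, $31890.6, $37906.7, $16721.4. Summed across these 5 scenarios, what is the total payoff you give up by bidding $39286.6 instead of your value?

The deviation costs you only when the competing bid falls strictly between $13489.3 and $39286.6; elsewhere both bids give the same outcome.
$29782.6: truthful payoff $0, deviation payoff −$16293.3 → loss $16293.3.
$19591.5: truthful payoff $0, deviation payoff −$6102.2 → loss $6102.2.
$31890.6: truthful payoff $0, deviation payoff −$18401.3 → loss $18401.3.
$37906.7: truthful payoff $0, deviation payoff −$24417.4 → loss $24417.4.
$16721.4: truthful payoff $0, deviation payoff −$3232.1 → loss $3232.1.
Total loss = $16293.3 + $6102.2 + $18401.3 + $24417.4 + $3232.1 = $68446.3.
Because the price is fixed by the runner-up's bid, deviating from your value can only change a good outcome into a bad one — never the reverse.

$68446.3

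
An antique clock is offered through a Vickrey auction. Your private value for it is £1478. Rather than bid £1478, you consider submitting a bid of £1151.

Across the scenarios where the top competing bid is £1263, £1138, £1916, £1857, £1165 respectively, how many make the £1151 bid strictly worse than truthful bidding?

The deviation hurts exactly when the highest competing bid lies strictly between £1151 and £1478 — underbidding then forfeits a profitable win.
£1263: inside the interval → strictly worse (loss £215).
£1138: below both → same outcome either way.
£1916: above both → same outcome either way.
£1857: above both → same outcome either way.
£1165: inside the interval → strictly worse (loss £313).
Count: 2.

2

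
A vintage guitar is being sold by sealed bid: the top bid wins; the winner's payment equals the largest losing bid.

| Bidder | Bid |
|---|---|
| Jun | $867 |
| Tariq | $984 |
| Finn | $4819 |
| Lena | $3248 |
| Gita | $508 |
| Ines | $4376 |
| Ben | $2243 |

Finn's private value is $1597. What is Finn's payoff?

−$2779

Highest bid: Finn at $4819, so Finn wins.
Second-highest bid: Ines at $4376 — that is the price the winner pays.
Finn's payoff = value − price = $1597 − $4376 = −$2779.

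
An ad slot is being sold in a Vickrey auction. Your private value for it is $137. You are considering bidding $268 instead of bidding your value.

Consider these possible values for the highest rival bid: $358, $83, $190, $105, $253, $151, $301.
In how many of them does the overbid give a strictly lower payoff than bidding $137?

3

The deviation hurts exactly when the highest competing bid lies strictly between $137 and $268 — overbidding then wins at a price above your value.
$358: above both → same outcome either way.
$83: below both → same outcome either way.
$190: inside the interval → strictly worse (loss $53).
$105: below both → same outcome either way.
$253: inside the interval → strictly worse (loss $116).
$151: inside the interval → strictly worse (loss $14).
$301: above both → same outcome either way.
Count: 3.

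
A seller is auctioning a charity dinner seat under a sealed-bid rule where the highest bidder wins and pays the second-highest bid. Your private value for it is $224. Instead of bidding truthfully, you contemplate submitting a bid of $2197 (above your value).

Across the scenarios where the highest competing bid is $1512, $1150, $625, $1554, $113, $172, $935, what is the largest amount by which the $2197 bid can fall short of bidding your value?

$1330

$1512: truthful gives $0, deviation gives −$1288 → loss $1288.
$1150: truthful gives $0, deviation gives −$926 → loss $926.
$625: truthful gives $0, deviation gives −$401 → loss $401.
$1554: truthful gives $0, deviation gives −$1330 → loss $1330.
$113: same outcome either way → loss $0.
$172: same outcome either way → loss $0.
$935: truthful gives $0, deviation gives −$711 → loss $711.
Maximum loss: $1330.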